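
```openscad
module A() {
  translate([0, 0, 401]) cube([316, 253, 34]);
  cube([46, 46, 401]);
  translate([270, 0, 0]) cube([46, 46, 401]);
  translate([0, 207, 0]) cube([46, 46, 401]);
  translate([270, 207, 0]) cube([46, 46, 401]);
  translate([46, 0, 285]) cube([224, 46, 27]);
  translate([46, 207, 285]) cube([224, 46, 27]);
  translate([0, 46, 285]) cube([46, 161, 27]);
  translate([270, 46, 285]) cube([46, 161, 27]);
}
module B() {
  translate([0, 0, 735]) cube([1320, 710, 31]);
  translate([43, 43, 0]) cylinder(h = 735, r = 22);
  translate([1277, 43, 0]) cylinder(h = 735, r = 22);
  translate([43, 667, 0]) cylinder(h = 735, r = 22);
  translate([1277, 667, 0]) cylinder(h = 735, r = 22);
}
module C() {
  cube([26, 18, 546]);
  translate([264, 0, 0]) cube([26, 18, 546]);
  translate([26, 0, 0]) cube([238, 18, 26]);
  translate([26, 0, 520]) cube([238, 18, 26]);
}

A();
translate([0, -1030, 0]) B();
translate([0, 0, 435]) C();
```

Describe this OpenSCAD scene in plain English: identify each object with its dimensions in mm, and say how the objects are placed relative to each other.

A is a four-legged stool. The seat is 316×253 mm, 34 mm thick, top at z = 435 mm. It stands on four square legs, each 46×46 mm in cross-section, from z = 0 to the seat underside, each flush with a corner of the seat. Four stretchers, 46 mm wide and 27 mm tall, connect adjacent legs with their undersides at z = 285 mm, each running between the inner faces of the legs it joins and aligned with the legs' outer faces on the other axis.

B is a table with a 1320×710 mm rectangular top, 31 mm thick, top surface at z = 766 mm, supported by four round legs of 44 mm diameter, each leg's bounding box inset 21 mm from the nearest pair of top edges, running from the floor.

C is a rectangular picture frame lying in the x–z plane (depth along y). The opening is 238 mm wide (x) by 494 mm tall (z), surrounded by a border 26 mm wide on all four sides. The frame is 18 mm deep and is made of two full-height vertical stiles with two horizontal rails fitted between them.

The table is on the floor beside the stool on its −y side. The picture frame is on top of the stool.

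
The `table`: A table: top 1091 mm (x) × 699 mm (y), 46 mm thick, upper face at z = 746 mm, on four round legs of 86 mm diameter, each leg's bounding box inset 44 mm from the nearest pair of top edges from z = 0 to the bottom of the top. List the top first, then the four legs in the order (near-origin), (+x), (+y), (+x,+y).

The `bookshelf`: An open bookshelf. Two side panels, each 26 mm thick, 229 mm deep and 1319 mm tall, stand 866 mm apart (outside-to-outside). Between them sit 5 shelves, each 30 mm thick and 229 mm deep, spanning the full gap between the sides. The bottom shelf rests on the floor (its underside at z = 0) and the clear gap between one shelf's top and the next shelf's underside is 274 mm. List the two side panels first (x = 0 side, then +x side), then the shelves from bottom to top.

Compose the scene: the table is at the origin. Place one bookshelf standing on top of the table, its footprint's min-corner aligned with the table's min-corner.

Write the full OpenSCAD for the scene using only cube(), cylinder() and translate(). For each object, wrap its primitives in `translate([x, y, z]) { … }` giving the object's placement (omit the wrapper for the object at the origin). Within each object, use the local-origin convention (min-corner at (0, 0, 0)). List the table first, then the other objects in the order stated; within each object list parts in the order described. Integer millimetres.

translate([0, 0, 700]) cube([1091, 699, 46]);
translate([87, 87, 0]) cylinder(h = 700, r = 43);
translate([1004, 87, 0]) cylinder(h = 700, r = 43);
translate([87, 612, 0]) cylinder(h = 700, r = 43);
translate([1004, 612, 0]) cylinder(h = 700, r = 43);
translate([0, 0, 746]) {
  cube([26, 229, 1319]);
  translate([840, 0, 0]) cube([26, 229, 1319]);
  translate([26, 0, 0]) cube([814, 229, 30]);
  translate([26, 0, 304]) cube([814, 229, 30]);
  translate([26, 0, 608]) cube([814, 229, 30]);
  translate([26, 0, 912]) cube([814, 229, 30]);
  translate([26, 0, 1216]) cube([814, 229, 30]);
}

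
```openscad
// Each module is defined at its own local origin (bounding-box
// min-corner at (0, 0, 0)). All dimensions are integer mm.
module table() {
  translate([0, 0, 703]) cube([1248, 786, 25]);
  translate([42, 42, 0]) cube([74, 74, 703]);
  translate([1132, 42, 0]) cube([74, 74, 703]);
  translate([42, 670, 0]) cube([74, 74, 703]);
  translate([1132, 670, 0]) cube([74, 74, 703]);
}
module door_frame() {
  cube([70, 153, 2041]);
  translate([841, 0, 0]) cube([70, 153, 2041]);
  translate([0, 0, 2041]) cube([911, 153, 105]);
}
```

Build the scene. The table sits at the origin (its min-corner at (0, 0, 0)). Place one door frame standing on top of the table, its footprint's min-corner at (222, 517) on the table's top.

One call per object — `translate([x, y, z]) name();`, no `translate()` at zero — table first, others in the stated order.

table();
translate([222, 517, 728]) door_frame();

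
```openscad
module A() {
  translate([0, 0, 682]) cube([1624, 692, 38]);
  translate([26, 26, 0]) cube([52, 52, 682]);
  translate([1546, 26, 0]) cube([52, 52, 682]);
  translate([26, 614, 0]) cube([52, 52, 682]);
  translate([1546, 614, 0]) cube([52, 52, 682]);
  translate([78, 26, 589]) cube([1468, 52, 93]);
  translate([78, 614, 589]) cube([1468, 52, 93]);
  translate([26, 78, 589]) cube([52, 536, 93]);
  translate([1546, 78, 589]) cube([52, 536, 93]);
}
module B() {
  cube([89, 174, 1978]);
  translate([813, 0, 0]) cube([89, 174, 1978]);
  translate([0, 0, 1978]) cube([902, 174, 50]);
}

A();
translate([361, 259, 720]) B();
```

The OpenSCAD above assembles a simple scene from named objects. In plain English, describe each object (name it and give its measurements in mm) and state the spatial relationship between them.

A is a table: top 1624 mm (x) × 692 mm (y), 38 mm thick, upper face at z = 720 mm, on four 52×52 mm square legs, each inset 26 mm from the nearest pair of top edges, running from z = 0 to the bottom of the top. Four apron rails, 52 mm thick and 93 mm tall, run between adjacent legs with their top edges flush with the underside of the top and their outer faces flush with the legs' outer faces.

B is a door frame. The clear opening is 724 mm wide and 1978 mm high. Two 89 mm wide jambs, 174 mm deep, stand either side of the opening from the floor to the top of the opening. A 50 mm thick head sits across the top of both jambs, spanning the full outside width of the frame.

The door frame is on top of the table, centred.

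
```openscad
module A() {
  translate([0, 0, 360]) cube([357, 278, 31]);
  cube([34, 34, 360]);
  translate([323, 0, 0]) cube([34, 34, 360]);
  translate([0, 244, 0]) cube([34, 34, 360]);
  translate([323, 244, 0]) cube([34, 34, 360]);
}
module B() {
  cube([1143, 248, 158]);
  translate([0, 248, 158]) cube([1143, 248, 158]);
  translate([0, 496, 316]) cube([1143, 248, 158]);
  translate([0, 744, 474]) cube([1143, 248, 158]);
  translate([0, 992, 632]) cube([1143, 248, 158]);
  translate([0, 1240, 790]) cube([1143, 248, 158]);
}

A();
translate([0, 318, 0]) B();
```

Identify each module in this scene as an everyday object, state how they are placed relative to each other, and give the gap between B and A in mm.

The staircase's nearest face is 40 mm from the stool's +y face.

A is a stool. B is a staircase. The staircase is on the floor beside the stool on its +y side. The gap between the staircase and the stool is 40 mm.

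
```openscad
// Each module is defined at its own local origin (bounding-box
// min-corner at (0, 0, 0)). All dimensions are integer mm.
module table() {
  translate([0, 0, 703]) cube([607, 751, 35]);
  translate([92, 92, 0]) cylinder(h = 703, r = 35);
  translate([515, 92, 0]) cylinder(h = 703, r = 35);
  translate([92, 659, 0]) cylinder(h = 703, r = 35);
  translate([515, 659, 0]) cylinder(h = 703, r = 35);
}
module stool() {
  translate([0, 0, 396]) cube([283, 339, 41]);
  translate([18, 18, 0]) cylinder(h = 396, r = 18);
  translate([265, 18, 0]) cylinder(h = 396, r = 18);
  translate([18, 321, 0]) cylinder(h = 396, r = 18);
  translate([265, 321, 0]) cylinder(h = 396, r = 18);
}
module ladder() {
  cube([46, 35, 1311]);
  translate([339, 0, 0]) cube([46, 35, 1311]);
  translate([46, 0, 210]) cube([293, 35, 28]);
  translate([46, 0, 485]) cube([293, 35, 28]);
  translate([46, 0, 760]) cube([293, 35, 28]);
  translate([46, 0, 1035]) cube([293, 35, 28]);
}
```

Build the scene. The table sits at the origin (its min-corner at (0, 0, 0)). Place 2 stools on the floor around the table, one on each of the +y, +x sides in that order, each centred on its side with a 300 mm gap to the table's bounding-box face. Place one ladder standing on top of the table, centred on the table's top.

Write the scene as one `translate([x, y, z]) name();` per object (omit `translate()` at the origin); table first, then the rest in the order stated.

table();
translate([162, 1051, 0]) stool();
translate([907, 206, 0]) stool();
translate([111, 358, 738]) ladder();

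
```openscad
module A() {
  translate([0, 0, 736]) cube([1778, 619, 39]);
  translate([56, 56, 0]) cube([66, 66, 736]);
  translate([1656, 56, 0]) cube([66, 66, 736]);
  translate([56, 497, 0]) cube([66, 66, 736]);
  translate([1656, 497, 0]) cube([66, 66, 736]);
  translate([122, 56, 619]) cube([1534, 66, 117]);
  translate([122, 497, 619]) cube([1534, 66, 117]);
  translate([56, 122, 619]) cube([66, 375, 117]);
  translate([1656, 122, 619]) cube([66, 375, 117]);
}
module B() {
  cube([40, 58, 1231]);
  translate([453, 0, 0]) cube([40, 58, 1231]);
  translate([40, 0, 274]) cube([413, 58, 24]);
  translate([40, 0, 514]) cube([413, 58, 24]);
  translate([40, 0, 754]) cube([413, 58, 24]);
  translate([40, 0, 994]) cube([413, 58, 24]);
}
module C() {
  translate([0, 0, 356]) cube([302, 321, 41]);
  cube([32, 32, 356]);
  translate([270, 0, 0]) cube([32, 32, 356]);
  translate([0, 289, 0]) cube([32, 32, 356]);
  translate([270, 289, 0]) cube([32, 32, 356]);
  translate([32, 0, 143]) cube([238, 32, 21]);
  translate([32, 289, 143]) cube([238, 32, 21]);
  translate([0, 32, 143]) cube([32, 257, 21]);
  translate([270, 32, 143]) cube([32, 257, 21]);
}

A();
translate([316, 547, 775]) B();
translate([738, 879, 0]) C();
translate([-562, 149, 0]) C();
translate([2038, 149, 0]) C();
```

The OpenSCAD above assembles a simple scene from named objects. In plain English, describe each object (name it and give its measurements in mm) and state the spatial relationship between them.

A is a table with a 1778×619 mm rectangular top, 39 mm thick, top surface at z = 775 mm, supported by four 66×66 mm square legs, each inset 56 mm from the nearest pair of top edges, running from the floor. Four apron rails, 66 mm thick and 117 mm tall, run between adjacent legs with their top edges flush with the underside of the top and their outer faces flush with the legs' outer faces.

B is a wooden ladder with two side rails of 40×58 mm section and 1231 mm height, set 493 mm apart overall. Between them run 4 rectangular rungs (58 mm deep, 24 mm thick), front faces flush with the rails' −y face. The bottom of the first rung is 274 mm above the floor and each subsequent rung is 240 mm higher than the one below.

C is a simple wooden stool: a rectangular seat 302 mm (x) by 321 mm (y), 41 mm thick, top face at z = 397 mm, on four square legs, each 32×32 mm in cross-section. The legs rest on z = 0, each flush with a corner of the seat. Four stretchers, 32 mm wide and 21 mm tall, connect adjacent legs with their undersides at z = 143 mm, each running between the inner faces of the legs it joins and aligned with the legs' outer faces on the other axis.

The ladder is on top of the table. Three stools sit around the table at the +y, −x, +x sides.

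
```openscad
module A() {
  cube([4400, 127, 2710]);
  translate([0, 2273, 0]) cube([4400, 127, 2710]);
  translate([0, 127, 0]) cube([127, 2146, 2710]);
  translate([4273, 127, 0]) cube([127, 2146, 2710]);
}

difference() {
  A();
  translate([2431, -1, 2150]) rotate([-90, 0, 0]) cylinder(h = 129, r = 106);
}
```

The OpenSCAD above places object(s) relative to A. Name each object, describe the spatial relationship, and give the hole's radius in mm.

A is a house frame. The house frame has a circular hole through its front wall. The hole's radius is 106 mm.

The subtracted cylinder has r = 106 mm.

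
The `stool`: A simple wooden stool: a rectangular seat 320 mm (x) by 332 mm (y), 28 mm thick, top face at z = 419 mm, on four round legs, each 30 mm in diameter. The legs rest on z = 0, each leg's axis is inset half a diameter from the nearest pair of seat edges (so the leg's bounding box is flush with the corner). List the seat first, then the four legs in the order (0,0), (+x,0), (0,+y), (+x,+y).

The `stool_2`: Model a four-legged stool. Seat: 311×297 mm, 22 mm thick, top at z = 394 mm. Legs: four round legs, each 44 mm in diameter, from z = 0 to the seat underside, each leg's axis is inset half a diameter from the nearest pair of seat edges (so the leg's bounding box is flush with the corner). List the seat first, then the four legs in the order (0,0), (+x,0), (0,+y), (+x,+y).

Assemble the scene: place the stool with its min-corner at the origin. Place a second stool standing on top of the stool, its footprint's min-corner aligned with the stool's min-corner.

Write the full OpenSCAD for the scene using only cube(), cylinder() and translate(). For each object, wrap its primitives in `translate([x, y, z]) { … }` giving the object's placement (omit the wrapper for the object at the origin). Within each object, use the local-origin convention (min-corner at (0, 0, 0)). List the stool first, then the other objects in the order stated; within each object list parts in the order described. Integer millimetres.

translate([0, 0, 391]) cube([320, 332, 28]);
translate([15, 15, 0]) cylinder(h = 391, r = 15);
translate([305, 15, 0]) cylinder(h = 391, r = 15);
translate([15, 317, 0]) cylinder(h = 391, r = 15);
translate([305, 317, 0]) cylinder(h = 391, r = 15);
translate([0, 0, 419]) {
  translate([0, 0, 372]) cube([311, 297, 22]);
  translate([22, 22, 0]) cylinder(h = 372, r = 22);
  translate([289, 22, 0]) cylinder(h = 372, r = 22);
  translate([22, 275, 0]) cylinder(h = 372, r = 22);
  translate([289, 275, 0]) cylinder(h = 372, r = 22);
}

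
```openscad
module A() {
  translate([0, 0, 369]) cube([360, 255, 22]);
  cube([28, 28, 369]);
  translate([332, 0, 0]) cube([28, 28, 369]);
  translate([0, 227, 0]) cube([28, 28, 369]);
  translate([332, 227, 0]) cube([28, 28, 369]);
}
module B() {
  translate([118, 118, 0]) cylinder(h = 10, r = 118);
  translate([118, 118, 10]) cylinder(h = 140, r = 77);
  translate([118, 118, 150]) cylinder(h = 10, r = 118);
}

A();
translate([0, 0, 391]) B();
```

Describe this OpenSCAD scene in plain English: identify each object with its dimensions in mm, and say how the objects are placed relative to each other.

A is a four-legged stool. The seat is a 360×255×22 mm slab whose top surface is at z = 391 mm; four square legs, each 28×28 mm in cross-section, run from the floor (z = 0) to the underside of the seat, each flush with a corner of the seat.

B is a spool: two coaxial disc flanges of radius 118 mm and thickness 10 mm, joined by a core cylinder of radius 77 mm and height 140 mm. The lower flange rests on z = 0 and the three cylinders share a vertical axis.

The spool is on top of the stool.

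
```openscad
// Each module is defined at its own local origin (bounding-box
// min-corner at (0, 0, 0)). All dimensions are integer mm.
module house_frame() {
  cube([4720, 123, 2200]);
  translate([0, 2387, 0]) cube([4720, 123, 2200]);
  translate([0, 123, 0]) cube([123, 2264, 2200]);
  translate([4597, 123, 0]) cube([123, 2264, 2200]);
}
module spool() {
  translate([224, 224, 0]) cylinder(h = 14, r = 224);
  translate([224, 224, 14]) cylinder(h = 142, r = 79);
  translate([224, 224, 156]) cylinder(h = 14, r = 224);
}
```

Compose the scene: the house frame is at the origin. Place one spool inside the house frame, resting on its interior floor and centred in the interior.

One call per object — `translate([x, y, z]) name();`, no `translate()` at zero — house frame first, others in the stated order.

house_frame();
translate([2136, 1031, 0]) spool();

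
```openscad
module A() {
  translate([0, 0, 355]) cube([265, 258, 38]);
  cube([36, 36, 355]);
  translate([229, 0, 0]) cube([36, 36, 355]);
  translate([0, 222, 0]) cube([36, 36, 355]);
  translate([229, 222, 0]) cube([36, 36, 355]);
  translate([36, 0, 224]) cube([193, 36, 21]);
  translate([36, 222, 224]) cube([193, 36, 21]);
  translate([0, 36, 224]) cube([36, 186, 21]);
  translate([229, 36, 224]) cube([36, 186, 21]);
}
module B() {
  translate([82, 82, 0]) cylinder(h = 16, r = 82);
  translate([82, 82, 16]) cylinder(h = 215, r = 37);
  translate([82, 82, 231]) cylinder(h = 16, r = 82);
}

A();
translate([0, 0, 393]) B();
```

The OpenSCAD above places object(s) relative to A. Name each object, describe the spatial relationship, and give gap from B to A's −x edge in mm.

A is a stool. B is a spool. The spool is on top of the stool. The gap from the spool to the stool's −x edge is 0 mm.

The spool's min-x is at 0; the stool's min-x is 0; gap = 0 mm.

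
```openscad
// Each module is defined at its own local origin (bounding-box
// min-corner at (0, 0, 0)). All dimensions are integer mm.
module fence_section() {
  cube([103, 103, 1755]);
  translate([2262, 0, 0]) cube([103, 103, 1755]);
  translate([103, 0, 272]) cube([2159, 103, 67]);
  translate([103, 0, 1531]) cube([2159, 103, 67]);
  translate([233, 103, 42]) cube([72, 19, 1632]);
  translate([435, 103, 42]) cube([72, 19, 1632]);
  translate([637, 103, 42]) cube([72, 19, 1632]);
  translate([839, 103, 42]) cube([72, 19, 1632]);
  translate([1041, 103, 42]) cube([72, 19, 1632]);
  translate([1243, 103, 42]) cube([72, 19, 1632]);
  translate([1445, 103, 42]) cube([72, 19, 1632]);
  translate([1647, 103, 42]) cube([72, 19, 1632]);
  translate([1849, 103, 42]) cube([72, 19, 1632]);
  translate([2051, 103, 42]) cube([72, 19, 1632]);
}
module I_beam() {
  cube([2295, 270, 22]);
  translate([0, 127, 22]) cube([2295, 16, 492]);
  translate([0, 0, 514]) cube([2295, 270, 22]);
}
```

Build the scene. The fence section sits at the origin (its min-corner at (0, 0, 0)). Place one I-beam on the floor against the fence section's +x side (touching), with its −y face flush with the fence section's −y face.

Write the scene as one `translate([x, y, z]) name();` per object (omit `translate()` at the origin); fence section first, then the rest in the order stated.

fence_section();
translate([2365, 0, 0]) I_beam();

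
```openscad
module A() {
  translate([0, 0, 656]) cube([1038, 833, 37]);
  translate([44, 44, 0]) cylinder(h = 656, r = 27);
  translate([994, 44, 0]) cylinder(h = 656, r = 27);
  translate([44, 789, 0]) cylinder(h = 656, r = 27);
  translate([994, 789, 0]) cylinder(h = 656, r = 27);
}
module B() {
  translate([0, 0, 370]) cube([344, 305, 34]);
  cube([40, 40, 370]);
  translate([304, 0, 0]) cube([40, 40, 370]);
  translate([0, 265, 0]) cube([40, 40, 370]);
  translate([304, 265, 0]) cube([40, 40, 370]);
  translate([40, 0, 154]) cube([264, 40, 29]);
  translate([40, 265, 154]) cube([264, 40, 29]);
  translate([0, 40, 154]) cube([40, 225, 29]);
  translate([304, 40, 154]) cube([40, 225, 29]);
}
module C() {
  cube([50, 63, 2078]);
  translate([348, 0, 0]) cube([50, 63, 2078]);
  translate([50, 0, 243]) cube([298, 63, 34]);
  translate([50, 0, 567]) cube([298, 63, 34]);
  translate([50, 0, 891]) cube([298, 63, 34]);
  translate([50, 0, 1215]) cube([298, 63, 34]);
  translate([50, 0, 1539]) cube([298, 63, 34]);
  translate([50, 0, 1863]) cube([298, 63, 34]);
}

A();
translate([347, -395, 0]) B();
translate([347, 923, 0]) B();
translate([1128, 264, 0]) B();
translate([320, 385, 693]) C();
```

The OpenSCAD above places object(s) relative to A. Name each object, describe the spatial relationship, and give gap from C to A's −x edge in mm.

A is a table. B is a stool. C is a ladder. Three stools sit around the table at the −y, +y, +x sides. The ladder is on top of the table, centred. The gap from the ladder to the table's −x edge is 320 mm.

The ladder's min-x is at 320; the table's min-x is 0; gap = 320 mm.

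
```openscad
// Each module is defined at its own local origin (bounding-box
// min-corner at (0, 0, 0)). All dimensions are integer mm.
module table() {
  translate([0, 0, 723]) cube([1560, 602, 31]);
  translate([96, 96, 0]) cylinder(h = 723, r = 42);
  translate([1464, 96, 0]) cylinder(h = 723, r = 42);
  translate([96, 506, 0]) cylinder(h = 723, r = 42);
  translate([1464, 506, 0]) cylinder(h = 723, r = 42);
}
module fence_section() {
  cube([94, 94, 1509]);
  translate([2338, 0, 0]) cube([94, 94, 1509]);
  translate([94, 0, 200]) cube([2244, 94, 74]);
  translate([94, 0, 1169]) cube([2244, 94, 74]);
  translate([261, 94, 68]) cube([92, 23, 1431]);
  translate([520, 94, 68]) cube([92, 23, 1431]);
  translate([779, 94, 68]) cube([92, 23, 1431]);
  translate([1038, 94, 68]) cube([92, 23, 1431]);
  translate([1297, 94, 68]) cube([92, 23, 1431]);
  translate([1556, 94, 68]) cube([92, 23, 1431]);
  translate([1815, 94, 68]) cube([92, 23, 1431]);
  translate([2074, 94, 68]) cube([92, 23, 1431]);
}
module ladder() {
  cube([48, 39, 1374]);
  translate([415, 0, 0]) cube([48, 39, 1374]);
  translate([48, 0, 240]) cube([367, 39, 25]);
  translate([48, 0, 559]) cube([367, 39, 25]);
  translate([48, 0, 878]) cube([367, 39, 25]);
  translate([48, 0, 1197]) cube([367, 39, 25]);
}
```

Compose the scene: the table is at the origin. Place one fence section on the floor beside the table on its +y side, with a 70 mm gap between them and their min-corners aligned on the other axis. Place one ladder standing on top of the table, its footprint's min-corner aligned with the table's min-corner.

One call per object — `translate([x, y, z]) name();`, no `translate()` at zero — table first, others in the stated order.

table();
translate([0, 672, 0]) fence_section();
translate([0, 0, 754]) ladder();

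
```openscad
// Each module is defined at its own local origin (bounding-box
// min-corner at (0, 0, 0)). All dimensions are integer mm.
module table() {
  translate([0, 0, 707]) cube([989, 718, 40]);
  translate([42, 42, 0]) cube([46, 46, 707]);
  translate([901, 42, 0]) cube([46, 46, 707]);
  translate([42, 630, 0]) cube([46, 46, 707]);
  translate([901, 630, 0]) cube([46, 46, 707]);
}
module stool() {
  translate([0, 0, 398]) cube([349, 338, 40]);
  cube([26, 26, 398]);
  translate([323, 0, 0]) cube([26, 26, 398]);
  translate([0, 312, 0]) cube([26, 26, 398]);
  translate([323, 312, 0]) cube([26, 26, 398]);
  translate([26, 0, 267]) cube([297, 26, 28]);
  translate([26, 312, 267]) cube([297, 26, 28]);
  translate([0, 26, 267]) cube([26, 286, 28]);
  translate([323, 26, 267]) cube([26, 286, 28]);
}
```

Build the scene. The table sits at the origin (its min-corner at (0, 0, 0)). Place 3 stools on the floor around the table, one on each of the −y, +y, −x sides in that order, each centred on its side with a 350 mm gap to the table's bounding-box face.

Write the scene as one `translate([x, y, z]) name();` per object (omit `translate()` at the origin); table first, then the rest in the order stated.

table();
translate([320, -688, 0]) stool();
translate([320, 1068, 0]) stool();
translate([-699, 190, 0]) stool();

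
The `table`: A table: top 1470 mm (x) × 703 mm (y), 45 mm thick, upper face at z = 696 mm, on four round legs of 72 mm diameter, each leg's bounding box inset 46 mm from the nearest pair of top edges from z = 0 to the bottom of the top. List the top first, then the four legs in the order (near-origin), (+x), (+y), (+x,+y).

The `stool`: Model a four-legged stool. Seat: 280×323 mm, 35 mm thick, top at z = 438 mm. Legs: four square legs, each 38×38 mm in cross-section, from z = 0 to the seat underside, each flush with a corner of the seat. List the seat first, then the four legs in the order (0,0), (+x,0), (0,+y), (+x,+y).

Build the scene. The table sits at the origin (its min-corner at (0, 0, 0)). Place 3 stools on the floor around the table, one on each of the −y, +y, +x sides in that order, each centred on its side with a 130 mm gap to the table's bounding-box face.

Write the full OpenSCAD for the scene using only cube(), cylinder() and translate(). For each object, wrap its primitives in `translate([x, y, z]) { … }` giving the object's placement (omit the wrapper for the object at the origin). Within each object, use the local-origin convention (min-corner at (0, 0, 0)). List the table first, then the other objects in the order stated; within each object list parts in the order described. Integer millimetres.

translate([0, 0, 651]) cube([1470, 703, 45]);
translate([82, 82, 0]) cylinder(h = 651, r = 36);
translate([1388, 82, 0]) cylinder(h = 651, r = 36);
translate([82, 621, 0]) cylinder(h = 651, r = 36);
translate([1388, 621, 0]) cylinder(h = 651, r = 36);
translate([595, -453, 0]) {
  translate([0, 0, 403]) cube([280, 323, 35]);
  cube([38, 38, 403]);
  translate([242, 0, 0]) cube([38, 38, 403]);
  translate([0, 285, 0]) cube([38, 38, 403]);
  translate([242, 285, 0]) cube([38, 38, 403]);
}
translate([595, 833, 0]) {
  translate([0, 0, 403]) cube([280, 323, 35]);
  cube([38, 38, 403]);
  translate([242, 0, 0]) cube([38, 38, 403]);
  translate([0, 285, 0]) cube([38, 38, 403]);
  translate([242, 285, 0]) cube([38, 38, 403]);
}
translate([1600, 190, 0]) {
  translate([0, 0, 403]) cube([280, 323, 35]);
  cube([38, 38, 403]);
  translate([242, 0, 0]) cube([38, 38, 403]);
  translate([0, 285, 0]) cube([38, 38, 403]);
  translate([242, 285, 0]) cube([38, 38, 403]);
}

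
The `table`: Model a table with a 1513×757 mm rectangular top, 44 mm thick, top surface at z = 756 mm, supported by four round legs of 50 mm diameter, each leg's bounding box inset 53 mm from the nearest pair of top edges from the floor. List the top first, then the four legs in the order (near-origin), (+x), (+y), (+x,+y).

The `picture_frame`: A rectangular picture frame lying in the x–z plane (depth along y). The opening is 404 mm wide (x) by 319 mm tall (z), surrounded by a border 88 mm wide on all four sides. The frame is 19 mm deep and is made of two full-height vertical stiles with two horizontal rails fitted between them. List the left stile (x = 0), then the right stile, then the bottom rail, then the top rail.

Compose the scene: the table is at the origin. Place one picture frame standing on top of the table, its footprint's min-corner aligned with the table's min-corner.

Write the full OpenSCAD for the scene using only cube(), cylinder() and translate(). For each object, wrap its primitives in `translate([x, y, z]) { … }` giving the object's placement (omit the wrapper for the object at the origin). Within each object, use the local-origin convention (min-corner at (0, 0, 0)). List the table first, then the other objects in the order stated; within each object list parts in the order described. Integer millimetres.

translate([0, 0, 712]) cube([1513, 757, 44]);
translate([78, 78, 0]) cylinder(h = 712, r = 25);
translate([1435, 78, 0]) cylinder(h = 712, r = 25);
translate([78, 679, 0]) cylinder(h = 712, r = 25);
translate([1435, 679, 0]) cylinder(h = 712, r = 25);
translate([0, 0, 756]) {
  cube([88, 19, 495]);
  translate([492, 0, 0]) cube([88, 19, 495]);
  translate([88, 0, 0]) cube([404, 19, 88]);
  translate([88, 0, 407]) cube([404, 19, 88]);
}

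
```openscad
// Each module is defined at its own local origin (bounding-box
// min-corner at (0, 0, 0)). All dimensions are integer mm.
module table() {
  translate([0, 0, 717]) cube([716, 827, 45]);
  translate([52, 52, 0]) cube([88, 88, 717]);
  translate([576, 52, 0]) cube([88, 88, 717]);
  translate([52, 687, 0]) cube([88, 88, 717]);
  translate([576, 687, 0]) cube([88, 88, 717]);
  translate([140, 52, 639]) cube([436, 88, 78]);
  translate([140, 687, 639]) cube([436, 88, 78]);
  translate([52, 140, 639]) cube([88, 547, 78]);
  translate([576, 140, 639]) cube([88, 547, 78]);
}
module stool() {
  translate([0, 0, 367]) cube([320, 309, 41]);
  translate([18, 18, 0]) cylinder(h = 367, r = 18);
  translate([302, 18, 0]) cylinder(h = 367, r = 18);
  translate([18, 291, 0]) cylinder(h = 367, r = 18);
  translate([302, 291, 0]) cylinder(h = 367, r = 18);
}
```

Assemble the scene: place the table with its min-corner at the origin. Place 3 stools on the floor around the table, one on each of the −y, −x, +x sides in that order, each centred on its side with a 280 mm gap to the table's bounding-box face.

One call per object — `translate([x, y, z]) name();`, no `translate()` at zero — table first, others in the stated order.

table();
translate([198, -589, 0]) stool();
translate([-600, 259, 0]) stool();
translate([996, 259, 0]) stool();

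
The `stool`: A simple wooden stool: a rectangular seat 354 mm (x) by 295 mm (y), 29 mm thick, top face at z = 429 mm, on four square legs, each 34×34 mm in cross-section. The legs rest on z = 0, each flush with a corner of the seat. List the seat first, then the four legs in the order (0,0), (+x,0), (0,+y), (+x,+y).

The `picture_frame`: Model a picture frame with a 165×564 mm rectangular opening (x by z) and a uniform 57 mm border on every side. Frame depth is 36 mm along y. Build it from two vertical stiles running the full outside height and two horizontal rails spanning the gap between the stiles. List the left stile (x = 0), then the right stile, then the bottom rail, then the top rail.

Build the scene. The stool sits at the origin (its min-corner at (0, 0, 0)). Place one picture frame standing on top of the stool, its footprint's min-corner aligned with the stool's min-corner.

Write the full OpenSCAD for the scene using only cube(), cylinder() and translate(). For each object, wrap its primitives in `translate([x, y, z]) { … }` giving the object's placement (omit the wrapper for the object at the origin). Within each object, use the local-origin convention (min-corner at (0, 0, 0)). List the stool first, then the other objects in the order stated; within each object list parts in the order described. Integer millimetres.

translate([0, 0, 400]) cube([354, 295, 29]);
cube([34, 34, 400]);
translate([320, 0, 0]) cube([34, 34, 400]);
translate([0, 261, 0]) cube([34, 34, 400]);
translate([320, 261, 0]) cube([34, 34, 400]);
translate([0, 0, 429]) {
  cube([57, 36, 678]);
  translate([222, 0, 0]) cube([57, 36, 678]);
  translate([57, 0, 0]) cube([165, 36, 57]);
  translate([57, 0, 621]) cube([165, 36, 57]);
}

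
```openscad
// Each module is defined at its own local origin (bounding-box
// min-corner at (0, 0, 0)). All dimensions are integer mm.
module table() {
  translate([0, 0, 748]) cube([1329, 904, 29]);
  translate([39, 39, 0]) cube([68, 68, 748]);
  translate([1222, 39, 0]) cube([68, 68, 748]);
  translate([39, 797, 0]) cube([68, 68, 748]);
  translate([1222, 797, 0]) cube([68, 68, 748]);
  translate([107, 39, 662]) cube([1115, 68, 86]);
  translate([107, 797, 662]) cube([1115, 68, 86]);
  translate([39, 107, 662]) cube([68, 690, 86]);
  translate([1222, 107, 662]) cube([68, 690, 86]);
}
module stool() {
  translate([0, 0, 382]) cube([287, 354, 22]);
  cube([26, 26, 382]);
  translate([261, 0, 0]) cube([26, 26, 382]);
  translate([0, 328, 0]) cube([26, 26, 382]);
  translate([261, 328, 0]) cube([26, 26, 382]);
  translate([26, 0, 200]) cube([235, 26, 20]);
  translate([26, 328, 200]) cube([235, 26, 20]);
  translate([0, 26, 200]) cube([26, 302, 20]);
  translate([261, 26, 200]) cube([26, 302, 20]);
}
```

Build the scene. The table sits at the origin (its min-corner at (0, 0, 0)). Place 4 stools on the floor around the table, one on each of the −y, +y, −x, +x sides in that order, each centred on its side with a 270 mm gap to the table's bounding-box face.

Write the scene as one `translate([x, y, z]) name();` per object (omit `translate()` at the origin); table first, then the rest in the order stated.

table();
translate([521, -624, 0]) stool();
translate([521, 1174, 0]) stool();
translate([-557, 275, 0]) stool();
translate([1599, 275, 0]) stool();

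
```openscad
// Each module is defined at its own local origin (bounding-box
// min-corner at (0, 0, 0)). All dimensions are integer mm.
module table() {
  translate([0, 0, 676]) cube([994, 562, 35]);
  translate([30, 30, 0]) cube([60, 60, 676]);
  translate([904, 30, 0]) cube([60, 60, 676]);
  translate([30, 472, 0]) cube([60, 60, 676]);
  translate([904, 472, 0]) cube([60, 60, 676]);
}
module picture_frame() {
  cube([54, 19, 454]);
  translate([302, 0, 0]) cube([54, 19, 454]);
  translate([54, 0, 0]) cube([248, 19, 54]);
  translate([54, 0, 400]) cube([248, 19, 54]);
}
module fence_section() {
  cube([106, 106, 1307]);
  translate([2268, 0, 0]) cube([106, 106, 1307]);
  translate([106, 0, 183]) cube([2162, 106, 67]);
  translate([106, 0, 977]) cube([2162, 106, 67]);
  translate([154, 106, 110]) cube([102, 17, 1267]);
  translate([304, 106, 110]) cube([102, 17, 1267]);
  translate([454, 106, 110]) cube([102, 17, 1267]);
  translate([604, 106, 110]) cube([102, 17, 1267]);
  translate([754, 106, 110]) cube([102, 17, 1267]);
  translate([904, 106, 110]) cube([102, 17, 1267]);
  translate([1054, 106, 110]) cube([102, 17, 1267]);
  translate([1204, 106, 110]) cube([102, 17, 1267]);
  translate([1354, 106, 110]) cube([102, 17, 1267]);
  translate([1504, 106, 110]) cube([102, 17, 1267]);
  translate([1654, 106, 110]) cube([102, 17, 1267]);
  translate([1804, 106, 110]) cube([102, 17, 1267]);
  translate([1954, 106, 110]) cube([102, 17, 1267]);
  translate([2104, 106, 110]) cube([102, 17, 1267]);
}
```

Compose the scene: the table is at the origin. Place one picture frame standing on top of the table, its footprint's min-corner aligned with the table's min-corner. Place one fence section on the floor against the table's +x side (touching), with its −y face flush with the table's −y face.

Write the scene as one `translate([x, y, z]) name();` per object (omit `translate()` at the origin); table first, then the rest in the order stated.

table();
translate([0, 0, 711]) picture_frame();
translate([994, 0, 0]) fence_section();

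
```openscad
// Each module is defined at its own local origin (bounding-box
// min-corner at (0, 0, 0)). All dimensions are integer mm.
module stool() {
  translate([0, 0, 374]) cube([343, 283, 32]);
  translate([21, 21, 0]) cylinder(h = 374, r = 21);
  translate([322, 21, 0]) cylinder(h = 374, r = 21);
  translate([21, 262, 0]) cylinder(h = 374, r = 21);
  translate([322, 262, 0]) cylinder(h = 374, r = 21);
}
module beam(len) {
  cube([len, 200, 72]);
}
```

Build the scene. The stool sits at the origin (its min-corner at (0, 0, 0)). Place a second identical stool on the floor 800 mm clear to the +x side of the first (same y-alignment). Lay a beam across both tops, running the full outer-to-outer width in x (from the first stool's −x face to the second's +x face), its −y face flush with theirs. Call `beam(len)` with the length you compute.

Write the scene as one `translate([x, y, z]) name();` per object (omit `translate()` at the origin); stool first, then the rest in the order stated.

stool();
translate([1143, 0, 0]) stool();
translate([0, 0, 406]) beam(1486);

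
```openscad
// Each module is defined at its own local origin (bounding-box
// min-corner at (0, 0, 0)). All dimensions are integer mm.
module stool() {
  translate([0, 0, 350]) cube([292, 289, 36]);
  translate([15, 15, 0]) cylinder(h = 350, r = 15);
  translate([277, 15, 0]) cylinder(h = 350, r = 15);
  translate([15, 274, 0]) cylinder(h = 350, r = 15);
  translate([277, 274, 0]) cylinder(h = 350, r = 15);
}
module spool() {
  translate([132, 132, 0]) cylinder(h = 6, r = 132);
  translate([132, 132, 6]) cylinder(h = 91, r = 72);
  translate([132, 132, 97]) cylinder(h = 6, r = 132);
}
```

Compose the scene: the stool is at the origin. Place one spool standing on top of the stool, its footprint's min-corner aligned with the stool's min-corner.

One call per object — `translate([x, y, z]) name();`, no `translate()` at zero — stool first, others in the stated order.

stool();
translate([0, 0, 386]) spool();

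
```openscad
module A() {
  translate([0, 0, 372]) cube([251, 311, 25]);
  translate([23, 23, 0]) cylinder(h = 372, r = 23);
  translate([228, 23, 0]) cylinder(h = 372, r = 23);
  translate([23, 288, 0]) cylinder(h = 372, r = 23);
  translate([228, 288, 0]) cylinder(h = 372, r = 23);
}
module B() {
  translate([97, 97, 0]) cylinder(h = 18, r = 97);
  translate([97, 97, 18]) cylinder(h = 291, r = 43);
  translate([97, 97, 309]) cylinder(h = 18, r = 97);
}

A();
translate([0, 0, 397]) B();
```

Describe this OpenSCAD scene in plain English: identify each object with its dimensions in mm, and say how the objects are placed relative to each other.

A is a simple wooden stool: a rectangular seat 251 mm (x) by 311 mm (y), 25 mm thick, top face at z = 397 mm, on four round legs, each 46 mm in diameter. The legs rest on z = 0, each leg's axis is inset half a diameter from the nearest pair of seat edges (so the leg's bounding box is flush with the corner).

B is a spool: two coaxial disc flanges of radius 97 mm and thickness 18 mm, joined by a core cylinder of radius 43 mm and height 291 mm. The lower flange rests on z = 0 and the three cylinders share a vertical axis.

The spool is on top of the stool.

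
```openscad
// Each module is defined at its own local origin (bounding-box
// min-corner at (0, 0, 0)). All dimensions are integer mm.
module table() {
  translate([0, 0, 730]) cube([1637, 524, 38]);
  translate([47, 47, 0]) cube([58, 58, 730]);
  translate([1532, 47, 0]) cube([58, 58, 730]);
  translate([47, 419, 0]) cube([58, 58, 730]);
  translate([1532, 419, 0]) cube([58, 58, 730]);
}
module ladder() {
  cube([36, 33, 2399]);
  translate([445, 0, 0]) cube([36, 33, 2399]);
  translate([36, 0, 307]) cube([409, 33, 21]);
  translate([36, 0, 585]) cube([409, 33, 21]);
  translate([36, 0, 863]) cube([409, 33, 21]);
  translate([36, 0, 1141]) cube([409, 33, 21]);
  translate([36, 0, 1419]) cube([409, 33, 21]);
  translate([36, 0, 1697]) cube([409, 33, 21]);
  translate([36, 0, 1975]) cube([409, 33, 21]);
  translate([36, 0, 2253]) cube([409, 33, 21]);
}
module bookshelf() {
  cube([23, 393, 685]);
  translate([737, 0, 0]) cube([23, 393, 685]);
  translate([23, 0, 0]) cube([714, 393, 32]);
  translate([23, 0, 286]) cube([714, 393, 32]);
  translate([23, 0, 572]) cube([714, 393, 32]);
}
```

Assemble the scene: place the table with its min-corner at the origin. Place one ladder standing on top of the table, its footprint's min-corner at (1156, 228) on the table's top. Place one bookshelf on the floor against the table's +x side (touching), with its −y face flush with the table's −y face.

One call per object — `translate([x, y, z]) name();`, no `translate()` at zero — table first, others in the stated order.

table();
translate([1156, 228, 768]) ladder();
translate([1637, 0, 0]) bookshelf();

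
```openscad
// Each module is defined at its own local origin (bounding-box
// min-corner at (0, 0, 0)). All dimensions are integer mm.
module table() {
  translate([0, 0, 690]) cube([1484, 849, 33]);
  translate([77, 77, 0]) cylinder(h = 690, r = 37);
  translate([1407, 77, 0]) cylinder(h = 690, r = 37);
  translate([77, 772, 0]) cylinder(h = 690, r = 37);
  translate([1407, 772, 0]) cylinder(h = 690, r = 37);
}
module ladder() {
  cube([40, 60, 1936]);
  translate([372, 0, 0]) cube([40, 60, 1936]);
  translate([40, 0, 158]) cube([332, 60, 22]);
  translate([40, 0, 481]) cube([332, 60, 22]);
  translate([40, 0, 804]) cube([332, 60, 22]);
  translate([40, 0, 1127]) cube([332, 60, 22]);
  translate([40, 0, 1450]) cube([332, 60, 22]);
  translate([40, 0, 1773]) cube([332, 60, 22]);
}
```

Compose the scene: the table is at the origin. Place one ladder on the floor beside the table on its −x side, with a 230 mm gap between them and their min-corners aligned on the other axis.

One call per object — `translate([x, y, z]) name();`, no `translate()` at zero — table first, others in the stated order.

table();
translate([-642, 0, 0]) ladder();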